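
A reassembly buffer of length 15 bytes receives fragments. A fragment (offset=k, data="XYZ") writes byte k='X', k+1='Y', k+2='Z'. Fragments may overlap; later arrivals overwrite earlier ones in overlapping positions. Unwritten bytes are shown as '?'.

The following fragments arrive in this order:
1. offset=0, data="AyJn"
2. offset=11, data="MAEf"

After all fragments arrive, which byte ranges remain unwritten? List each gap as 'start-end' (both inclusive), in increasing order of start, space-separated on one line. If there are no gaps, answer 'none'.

Fragment 1: offset=0 len=4
Fragment 2: offset=11 len=4
Gaps: 4-10

Answer: 4-10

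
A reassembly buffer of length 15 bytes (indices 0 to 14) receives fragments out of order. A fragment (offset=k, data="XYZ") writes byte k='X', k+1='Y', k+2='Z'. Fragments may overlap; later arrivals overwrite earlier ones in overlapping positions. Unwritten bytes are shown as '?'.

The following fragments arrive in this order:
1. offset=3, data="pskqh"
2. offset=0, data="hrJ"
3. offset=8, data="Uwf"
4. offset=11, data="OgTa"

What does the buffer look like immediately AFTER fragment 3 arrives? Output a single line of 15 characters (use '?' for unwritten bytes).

Answer: hrJpskqhUwf????

Derivation:
Fragment 1: offset=3 data="pskqh" -> buffer=???pskqh???????
Fragment 2: offset=0 data="hrJ" -> buffer=hrJpskqh???????
Fragment 3: offset=8 data="Uwf" -> buffer=hrJpskqhUwf????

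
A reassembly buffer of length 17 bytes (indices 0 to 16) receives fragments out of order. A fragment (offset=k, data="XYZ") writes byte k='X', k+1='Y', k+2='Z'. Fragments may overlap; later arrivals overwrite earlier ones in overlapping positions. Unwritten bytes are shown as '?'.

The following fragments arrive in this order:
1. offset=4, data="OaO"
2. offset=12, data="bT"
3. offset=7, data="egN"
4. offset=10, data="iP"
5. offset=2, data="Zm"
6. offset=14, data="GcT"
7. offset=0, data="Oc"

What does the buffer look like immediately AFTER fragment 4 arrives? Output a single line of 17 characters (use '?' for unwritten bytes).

Answer: ????OaOegNiPbT???

Derivation:
Fragment 1: offset=4 data="OaO" -> buffer=????OaO??????????
Fragment 2: offset=12 data="bT" -> buffer=????OaO?????bT???
Fragment 3: offset=7 data="egN" -> buffer=????OaOegN??bT???
Fragment 4: offset=10 data="iP" -> buffer=????OaOegNiPbT???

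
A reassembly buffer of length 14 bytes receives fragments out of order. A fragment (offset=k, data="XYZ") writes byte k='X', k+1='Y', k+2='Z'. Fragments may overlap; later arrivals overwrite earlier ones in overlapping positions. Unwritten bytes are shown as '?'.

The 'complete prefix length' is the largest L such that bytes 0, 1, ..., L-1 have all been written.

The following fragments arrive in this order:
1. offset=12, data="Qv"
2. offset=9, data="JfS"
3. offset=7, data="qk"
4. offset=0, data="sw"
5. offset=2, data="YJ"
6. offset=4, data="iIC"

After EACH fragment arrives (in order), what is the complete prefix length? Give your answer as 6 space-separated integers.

Answer: 0 0 0 2 4 14

Derivation:
Fragment 1: offset=12 data="Qv" -> buffer=????????????Qv -> prefix_len=0
Fragment 2: offset=9 data="JfS" -> buffer=?????????JfSQv -> prefix_len=0
Fragment 3: offset=7 data="qk" -> buffer=???????qkJfSQv -> prefix_len=0
Fragment 4: offset=0 data="sw" -> buffer=sw?????qkJfSQv -> prefix_len=2
Fragment 5: offset=2 data="YJ" -> buffer=swYJ???qkJfSQv -> prefix_len=4
Fragment 6: offset=4 data="iIC" -> buffer=swYJiICqkJfSQv -> prefix_len=14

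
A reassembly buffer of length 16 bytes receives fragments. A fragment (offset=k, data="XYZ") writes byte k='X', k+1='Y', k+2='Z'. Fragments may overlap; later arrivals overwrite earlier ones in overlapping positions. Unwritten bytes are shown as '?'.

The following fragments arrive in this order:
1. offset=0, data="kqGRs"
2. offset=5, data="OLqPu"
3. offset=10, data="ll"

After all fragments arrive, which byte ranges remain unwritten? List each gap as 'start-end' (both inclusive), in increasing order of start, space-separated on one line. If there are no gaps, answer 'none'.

Answer: 12-15

Derivation:
Fragment 1: offset=0 len=5
Fragment 2: offset=5 len=5
Fragment 3: offset=10 len=2
Gaps: 12-15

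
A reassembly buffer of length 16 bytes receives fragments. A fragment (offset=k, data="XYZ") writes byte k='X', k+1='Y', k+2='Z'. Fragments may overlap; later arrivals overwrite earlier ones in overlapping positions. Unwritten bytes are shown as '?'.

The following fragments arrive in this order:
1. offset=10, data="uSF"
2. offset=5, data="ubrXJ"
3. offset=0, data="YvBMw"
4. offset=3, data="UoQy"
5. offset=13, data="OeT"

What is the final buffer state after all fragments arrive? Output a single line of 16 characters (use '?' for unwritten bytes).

Answer: YvBUoQyrXJuSFOeT

Derivation:
Fragment 1: offset=10 data="uSF" -> buffer=??????????uSF???
Fragment 2: offset=5 data="ubrXJ" -> buffer=?????ubrXJuSF???
Fragment 3: offset=0 data="YvBMw" -> buffer=YvBMwubrXJuSF???
Fragment 4: offset=3 data="UoQy" -> buffer=YvBUoQyrXJuSF???
Fragment 5: offset=13 data="OeT" -> buffer=YvBUoQyrXJuSFOeT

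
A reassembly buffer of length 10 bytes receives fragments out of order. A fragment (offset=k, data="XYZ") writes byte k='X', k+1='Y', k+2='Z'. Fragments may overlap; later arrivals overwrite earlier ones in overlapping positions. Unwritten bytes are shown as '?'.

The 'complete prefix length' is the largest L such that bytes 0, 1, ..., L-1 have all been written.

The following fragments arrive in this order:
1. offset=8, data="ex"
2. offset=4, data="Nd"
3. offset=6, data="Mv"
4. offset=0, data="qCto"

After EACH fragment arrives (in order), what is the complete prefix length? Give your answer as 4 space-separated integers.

Answer: 0 0 0 10

Derivation:
Fragment 1: offset=8 data="ex" -> buffer=????????ex -> prefix_len=0
Fragment 2: offset=4 data="Nd" -> buffer=????Nd??ex -> prefix_len=0
Fragment 3: offset=6 data="Mv" -> buffer=????NdMvex -> prefix_len=0
Fragment 4: offset=0 data="qCto" -> buffer=qCtoNdMvex -> prefix_len=10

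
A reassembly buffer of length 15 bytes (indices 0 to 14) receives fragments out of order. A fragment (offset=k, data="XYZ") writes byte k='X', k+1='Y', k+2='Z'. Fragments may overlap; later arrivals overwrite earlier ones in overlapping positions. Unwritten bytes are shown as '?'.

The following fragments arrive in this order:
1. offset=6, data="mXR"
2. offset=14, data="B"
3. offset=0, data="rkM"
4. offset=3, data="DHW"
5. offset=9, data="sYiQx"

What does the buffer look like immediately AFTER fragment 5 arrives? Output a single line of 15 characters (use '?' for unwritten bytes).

Answer: rkMDHWmXRsYiQxB

Derivation:
Fragment 1: offset=6 data="mXR" -> buffer=??????mXR??????
Fragment 2: offset=14 data="B" -> buffer=??????mXR?????B
Fragment 3: offset=0 data="rkM" -> buffer=rkM???mXR?????B
Fragment 4: offset=3 data="DHW" -> buffer=rkMDHWmXR?????B
Fragment 5: offset=9 data="sYiQx" -> buffer=rkMDHWmXRsYiQxB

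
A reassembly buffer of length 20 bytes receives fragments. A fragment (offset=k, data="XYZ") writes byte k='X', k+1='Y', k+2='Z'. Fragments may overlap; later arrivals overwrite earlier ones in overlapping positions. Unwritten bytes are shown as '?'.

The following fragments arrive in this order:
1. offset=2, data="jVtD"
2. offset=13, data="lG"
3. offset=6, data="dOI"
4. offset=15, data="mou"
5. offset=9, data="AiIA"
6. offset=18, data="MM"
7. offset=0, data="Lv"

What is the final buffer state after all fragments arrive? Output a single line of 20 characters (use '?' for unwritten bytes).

Fragment 1: offset=2 data="jVtD" -> buffer=??jVtD??????????????
Fragment 2: offset=13 data="lG" -> buffer=??jVtD???????lG?????
Fragment 3: offset=6 data="dOI" -> buffer=??jVtDdOI????lG?????
Fragment 4: offset=15 data="mou" -> buffer=??jVtDdOI????lGmou??
Fragment 5: offset=9 data="AiIA" -> buffer=??jVtDdOIAiIAlGmou??
Fragment 6: offset=18 data="MM" -> buffer=??jVtDdOIAiIAlGmouMM
Fragment 7: offset=0 data="Lv" -> buffer=LvjVtDdOIAiIAlGmouMM

Answer: LvjVtDdOIAiIAlGmouMM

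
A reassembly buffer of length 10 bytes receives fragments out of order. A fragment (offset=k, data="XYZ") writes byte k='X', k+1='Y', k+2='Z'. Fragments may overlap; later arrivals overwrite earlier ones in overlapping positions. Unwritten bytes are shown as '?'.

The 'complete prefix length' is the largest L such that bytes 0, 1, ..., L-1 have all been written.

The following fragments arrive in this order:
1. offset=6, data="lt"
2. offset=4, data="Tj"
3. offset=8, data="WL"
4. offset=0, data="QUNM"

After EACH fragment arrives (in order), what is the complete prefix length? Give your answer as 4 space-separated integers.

Answer: 0 0 0 10

Derivation:
Fragment 1: offset=6 data="lt" -> buffer=??????lt?? -> prefix_len=0
Fragment 2: offset=4 data="Tj" -> buffer=????Tjlt?? -> prefix_len=0
Fragment 3: offset=8 data="WL" -> buffer=????TjltWL -> prefix_len=0
Fragment 4: offset=0 data="QUNM" -> buffer=QUNMTjltWL -> prefix_len=10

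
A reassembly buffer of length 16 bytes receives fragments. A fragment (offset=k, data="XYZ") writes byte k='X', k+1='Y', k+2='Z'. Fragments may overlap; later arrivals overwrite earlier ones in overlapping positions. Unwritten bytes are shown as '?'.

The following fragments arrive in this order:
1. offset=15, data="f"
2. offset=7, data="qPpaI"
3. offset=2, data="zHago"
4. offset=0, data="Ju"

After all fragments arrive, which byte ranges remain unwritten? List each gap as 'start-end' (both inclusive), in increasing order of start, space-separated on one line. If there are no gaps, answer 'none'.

Answer: 12-14

Derivation:
Fragment 1: offset=15 len=1
Fragment 2: offset=7 len=5
Fragment 3: offset=2 len=5
Fragment 4: offset=0 len=2
Gaps: 12-14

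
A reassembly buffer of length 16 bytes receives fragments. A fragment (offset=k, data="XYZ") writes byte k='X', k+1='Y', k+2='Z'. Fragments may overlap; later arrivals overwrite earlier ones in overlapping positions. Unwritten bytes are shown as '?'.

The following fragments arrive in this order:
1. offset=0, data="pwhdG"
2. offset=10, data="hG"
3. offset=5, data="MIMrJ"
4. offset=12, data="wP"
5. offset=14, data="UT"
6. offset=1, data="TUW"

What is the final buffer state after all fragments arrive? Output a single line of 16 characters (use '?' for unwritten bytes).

Fragment 1: offset=0 data="pwhdG" -> buffer=pwhdG???????????
Fragment 2: offset=10 data="hG" -> buffer=pwhdG?????hG????
Fragment 3: offset=5 data="MIMrJ" -> buffer=pwhdGMIMrJhG????
Fragment 4: offset=12 data="wP" -> buffer=pwhdGMIMrJhGwP??
Fragment 5: offset=14 data="UT" -> buffer=pwhdGMIMrJhGwPUT
Fragment 6: offset=1 data="TUW" -> buffer=pTUWGMIMrJhGwPUT

Answer: pTUWGMIMrJhGwPUT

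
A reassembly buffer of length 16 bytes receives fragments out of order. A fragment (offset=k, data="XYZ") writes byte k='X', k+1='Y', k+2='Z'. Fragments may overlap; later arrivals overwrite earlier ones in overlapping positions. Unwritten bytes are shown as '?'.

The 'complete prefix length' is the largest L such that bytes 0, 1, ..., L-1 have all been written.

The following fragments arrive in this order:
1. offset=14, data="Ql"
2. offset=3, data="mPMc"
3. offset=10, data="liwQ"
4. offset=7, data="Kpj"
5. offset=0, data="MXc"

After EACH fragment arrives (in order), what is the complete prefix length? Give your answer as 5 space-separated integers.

Answer: 0 0 0 0 16

Derivation:
Fragment 1: offset=14 data="Ql" -> buffer=??????????????Ql -> prefix_len=0
Fragment 2: offset=3 data="mPMc" -> buffer=???mPMc???????Ql -> prefix_len=0
Fragment 3: offset=10 data="liwQ" -> buffer=???mPMc???liwQQl -> prefix_len=0
Fragment 4: offset=7 data="Kpj" -> buffer=???mPMcKpjliwQQl -> prefix_len=0
Fragment 5: offset=0 data="MXc" -> buffer=MXcmPMcKpjliwQQl -> prefix_len=16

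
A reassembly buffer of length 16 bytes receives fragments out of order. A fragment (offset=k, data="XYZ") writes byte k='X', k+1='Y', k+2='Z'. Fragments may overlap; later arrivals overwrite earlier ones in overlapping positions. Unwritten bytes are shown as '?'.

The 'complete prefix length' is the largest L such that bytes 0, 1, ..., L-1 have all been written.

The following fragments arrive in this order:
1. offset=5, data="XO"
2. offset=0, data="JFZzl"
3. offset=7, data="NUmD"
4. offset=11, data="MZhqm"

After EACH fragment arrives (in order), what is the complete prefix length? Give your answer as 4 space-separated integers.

Answer: 0 7 11 16

Derivation:
Fragment 1: offset=5 data="XO" -> buffer=?????XO????????? -> prefix_len=0
Fragment 2: offset=0 data="JFZzl" -> buffer=JFZzlXO????????? -> prefix_len=7
Fragment 3: offset=7 data="NUmD" -> buffer=JFZzlXONUmD????? -> prefix_len=11
Fragment 4: offset=11 data="MZhqm" -> buffer=JFZzlXONUmDMZhqm -> prefix_len=16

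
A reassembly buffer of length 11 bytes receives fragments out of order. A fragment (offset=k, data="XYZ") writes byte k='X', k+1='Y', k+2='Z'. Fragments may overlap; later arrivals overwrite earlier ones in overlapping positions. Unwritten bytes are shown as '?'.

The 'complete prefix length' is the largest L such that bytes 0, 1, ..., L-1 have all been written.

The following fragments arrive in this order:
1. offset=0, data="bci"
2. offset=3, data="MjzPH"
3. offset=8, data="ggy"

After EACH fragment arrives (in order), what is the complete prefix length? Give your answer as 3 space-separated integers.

Fragment 1: offset=0 data="bci" -> buffer=bci???????? -> prefix_len=3
Fragment 2: offset=3 data="MjzPH" -> buffer=bciMjzPH??? -> prefix_len=8
Fragment 3: offset=8 data="ggy" -> buffer=bciMjzPHggy -> prefix_len=11

Answer: 3 8 11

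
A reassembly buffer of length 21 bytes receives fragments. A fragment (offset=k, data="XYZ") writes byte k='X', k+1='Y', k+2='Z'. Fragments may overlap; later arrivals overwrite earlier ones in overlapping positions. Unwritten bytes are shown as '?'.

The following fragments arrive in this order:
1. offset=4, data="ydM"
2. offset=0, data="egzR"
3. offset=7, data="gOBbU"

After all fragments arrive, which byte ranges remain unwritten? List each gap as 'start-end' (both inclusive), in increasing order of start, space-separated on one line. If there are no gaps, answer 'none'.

Fragment 1: offset=4 len=3
Fragment 2: offset=0 len=4
Fragment 3: offset=7 len=5
Gaps: 12-20

Answer: 12-20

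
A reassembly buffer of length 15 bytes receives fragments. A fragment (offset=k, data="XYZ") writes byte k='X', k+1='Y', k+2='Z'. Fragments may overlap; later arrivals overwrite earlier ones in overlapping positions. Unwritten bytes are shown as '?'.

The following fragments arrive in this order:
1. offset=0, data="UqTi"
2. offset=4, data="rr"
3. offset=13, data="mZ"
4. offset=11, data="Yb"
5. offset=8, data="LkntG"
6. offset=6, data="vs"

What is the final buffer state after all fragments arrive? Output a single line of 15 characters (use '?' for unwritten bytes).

Fragment 1: offset=0 data="UqTi" -> buffer=UqTi???????????
Fragment 2: offset=4 data="rr" -> buffer=UqTirr?????????
Fragment 3: offset=13 data="mZ" -> buffer=UqTirr???????mZ
Fragment 4: offset=11 data="Yb" -> buffer=UqTirr?????YbmZ
Fragment 5: offset=8 data="LkntG" -> buffer=UqTirr??LkntGmZ
Fragment 6: offset=6 data="vs" -> buffer=UqTirrvsLkntGmZ

Answer: UqTirrvsLkntGmZ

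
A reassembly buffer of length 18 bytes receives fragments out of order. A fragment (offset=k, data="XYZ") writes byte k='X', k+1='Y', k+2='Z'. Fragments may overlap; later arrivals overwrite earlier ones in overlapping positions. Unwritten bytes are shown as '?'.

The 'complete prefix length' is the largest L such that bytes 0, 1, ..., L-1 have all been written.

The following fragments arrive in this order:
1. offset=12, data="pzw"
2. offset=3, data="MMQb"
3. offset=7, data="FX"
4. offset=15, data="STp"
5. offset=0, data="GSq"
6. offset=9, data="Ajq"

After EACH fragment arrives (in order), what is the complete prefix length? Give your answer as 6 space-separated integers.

Answer: 0 0 0 0 9 18

Derivation:
Fragment 1: offset=12 data="pzw" -> buffer=????????????pzw??? -> prefix_len=0
Fragment 2: offset=3 data="MMQb" -> buffer=???MMQb?????pzw??? -> prefix_len=0
Fragment 3: offset=7 data="FX" -> buffer=???MMQbFX???pzw??? -> prefix_len=0
Fragment 4: offset=15 data="STp" -> buffer=???MMQbFX???pzwSTp -> prefix_len=0
Fragment 5: offset=0 data="GSq" -> buffer=GSqMMQbFX???pzwSTp -> prefix_len=9
Fragment 6: offset=9 data="Ajq" -> buffer=GSqMMQbFXAjqpzwSTp -> prefix_len=18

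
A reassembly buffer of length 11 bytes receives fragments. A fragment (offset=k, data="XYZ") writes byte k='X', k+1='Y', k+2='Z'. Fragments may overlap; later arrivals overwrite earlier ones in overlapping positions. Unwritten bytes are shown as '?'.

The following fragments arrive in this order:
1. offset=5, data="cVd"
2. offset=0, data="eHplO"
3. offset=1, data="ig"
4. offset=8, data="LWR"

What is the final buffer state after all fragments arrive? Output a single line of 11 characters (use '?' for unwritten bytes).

Fragment 1: offset=5 data="cVd" -> buffer=?????cVd???
Fragment 2: offset=0 data="eHplO" -> buffer=eHplOcVd???
Fragment 3: offset=1 data="ig" -> buffer=eiglOcVd???
Fragment 4: offset=8 data="LWR" -> buffer=eiglOcVdLWR

Answer: eiglOcVdLWR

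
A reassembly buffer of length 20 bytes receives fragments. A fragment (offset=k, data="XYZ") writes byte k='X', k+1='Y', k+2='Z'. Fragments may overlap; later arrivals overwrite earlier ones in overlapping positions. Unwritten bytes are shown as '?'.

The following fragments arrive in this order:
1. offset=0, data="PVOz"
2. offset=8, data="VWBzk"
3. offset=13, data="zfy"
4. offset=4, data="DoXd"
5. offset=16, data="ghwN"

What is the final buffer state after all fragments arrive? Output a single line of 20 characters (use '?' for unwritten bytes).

Fragment 1: offset=0 data="PVOz" -> buffer=PVOz????????????????
Fragment 2: offset=8 data="VWBzk" -> buffer=PVOz????VWBzk???????
Fragment 3: offset=13 data="zfy" -> buffer=PVOz????VWBzkzfy????
Fragment 4: offset=4 data="DoXd" -> buffer=PVOzDoXdVWBzkzfy????
Fragment 5: offset=16 data="ghwN" -> buffer=PVOzDoXdVWBzkzfyghwN

Answer: PVOzDoXdVWBzkzfyghwN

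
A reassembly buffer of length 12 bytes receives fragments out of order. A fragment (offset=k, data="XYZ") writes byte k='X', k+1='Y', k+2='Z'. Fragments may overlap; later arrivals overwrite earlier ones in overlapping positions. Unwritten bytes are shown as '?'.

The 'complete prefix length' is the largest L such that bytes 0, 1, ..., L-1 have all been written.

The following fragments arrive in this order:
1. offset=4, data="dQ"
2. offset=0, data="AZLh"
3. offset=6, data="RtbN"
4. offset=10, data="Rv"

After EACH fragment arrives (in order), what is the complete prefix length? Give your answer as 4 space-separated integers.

Answer: 0 6 10 12

Derivation:
Fragment 1: offset=4 data="dQ" -> buffer=????dQ?????? -> prefix_len=0
Fragment 2: offset=0 data="AZLh" -> buffer=AZLhdQ?????? -> prefix_len=6
Fragment 3: offset=6 data="RtbN" -> buffer=AZLhdQRtbN?? -> prefix_len=10
Fragment 4: offset=10 data="Rv" -> buffer=AZLhdQRtbNRv -> prefix_len=12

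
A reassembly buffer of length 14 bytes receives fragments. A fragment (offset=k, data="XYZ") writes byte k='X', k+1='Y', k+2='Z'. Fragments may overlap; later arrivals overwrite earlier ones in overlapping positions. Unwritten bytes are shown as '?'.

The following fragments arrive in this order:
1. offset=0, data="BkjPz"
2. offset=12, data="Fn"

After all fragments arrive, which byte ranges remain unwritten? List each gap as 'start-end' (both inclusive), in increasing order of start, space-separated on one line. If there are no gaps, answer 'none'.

Answer: 5-11

Derivation:
Fragment 1: offset=0 len=5
Fragment 2: offset=12 len=2
Gaps: 5-11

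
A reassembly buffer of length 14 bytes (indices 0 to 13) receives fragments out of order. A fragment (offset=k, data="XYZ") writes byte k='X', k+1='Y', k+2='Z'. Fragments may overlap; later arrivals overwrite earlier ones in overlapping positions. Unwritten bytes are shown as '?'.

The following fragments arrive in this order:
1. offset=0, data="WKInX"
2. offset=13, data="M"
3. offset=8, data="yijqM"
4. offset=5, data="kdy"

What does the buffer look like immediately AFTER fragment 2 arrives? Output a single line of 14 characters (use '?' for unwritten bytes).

Answer: WKInX????????M

Derivation:
Fragment 1: offset=0 data="WKInX" -> buffer=WKInX?????????
Fragment 2: offset=13 data="M" -> buffer=WKInX????????M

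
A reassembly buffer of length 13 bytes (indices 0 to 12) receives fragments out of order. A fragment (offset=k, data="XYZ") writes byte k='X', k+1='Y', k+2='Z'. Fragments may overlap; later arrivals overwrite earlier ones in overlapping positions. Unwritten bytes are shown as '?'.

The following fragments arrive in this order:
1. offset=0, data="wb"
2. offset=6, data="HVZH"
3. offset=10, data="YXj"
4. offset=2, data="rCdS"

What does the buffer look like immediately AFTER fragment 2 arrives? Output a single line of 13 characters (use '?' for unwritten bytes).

Fragment 1: offset=0 data="wb" -> buffer=wb???????????
Fragment 2: offset=6 data="HVZH" -> buffer=wb????HVZH???

Answer: wb????HVZH???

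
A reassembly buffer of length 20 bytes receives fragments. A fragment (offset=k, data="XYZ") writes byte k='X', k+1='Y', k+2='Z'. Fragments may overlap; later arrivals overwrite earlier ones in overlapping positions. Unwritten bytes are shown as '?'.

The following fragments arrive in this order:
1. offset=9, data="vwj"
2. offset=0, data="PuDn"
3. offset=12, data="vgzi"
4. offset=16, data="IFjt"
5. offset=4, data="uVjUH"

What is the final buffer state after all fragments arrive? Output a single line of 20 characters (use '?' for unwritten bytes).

Answer: PuDnuVjUHvwjvgziIFjt

Derivation:
Fragment 1: offset=9 data="vwj" -> buffer=?????????vwj????????
Fragment 2: offset=0 data="PuDn" -> buffer=PuDn?????vwj????????
Fragment 3: offset=12 data="vgzi" -> buffer=PuDn?????vwjvgzi????
Fragment 4: offset=16 data="IFjt" -> buffer=PuDn?????vwjvgziIFjt
Fragment 5: offset=4 data="uVjUH" -> buffer=PuDnuVjUHvwjvgziIFjt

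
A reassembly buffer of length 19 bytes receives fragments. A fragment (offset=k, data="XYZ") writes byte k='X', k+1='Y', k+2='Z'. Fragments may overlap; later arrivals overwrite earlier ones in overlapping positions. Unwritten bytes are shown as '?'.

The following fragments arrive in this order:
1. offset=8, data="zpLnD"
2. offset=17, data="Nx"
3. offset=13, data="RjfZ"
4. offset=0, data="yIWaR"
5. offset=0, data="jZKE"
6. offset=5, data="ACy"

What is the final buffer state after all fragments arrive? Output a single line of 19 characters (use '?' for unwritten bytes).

Fragment 1: offset=8 data="zpLnD" -> buffer=????????zpLnD??????
Fragment 2: offset=17 data="Nx" -> buffer=????????zpLnD????Nx
Fragment 3: offset=13 data="RjfZ" -> buffer=????????zpLnDRjfZNx
Fragment 4: offset=0 data="yIWaR" -> buffer=yIWaR???zpLnDRjfZNx
Fragment 5: offset=0 data="jZKE" -> buffer=jZKER???zpLnDRjfZNx
Fragment 6: offset=5 data="ACy" -> buffer=jZKERACyzpLnDRjfZNx

Answer: jZKERACyzpLnDRjfZNx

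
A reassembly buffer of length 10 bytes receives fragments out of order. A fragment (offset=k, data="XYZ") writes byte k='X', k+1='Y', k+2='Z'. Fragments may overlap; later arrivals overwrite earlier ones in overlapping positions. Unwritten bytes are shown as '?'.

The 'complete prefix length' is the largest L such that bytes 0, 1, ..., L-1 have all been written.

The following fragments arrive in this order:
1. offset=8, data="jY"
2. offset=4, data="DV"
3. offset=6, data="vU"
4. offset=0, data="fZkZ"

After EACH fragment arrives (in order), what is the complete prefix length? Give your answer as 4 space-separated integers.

Answer: 0 0 0 10

Derivation:
Fragment 1: offset=8 data="jY" -> buffer=????????jY -> prefix_len=0
Fragment 2: offset=4 data="DV" -> buffer=????DV??jY -> prefix_len=0
Fragment 3: offset=6 data="vU" -> buffer=????DVvUjY -> prefix_len=0
Fragment 4: offset=0 data="fZkZ" -> buffer=fZkZDVvUjY -> prefix_len=10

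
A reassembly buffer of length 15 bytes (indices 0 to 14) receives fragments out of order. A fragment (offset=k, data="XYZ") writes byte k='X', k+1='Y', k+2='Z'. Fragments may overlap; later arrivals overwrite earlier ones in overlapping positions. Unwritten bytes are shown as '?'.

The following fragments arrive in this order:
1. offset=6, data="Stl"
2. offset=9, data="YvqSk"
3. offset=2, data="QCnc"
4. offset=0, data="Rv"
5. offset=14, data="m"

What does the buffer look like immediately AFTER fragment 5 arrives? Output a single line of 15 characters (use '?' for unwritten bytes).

Fragment 1: offset=6 data="Stl" -> buffer=??????Stl??????
Fragment 2: offset=9 data="YvqSk" -> buffer=??????StlYvqSk?
Fragment 3: offset=2 data="QCnc" -> buffer=??QCncStlYvqSk?
Fragment 4: offset=0 data="Rv" -> buffer=RvQCncStlYvqSk?
Fragment 5: offset=14 data="m" -> buffer=RvQCncStlYvqSkm

Answer: RvQCncStlYvqSkm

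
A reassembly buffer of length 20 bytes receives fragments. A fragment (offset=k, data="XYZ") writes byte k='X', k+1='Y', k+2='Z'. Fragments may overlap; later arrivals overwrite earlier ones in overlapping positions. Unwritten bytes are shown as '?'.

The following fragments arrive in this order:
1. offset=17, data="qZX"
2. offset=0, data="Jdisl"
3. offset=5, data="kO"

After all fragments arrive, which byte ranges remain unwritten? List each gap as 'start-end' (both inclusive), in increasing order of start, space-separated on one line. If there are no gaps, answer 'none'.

Fragment 1: offset=17 len=3
Fragment 2: offset=0 len=5
Fragment 3: offset=5 len=2
Gaps: 7-16

Answer: 7-16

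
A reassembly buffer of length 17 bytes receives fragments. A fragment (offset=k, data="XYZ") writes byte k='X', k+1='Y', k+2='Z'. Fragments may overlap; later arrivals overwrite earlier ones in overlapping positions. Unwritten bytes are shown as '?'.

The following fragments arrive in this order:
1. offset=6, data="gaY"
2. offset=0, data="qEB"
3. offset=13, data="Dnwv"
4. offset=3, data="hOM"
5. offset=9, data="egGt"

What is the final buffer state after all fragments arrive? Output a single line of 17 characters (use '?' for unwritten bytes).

Answer: qEBhOMgaYegGtDnwv

Derivation:
Fragment 1: offset=6 data="gaY" -> buffer=??????gaY????????
Fragment 2: offset=0 data="qEB" -> buffer=qEB???gaY????????
Fragment 3: offset=13 data="Dnwv" -> buffer=qEB???gaY????Dnwv
Fragment 4: offset=3 data="hOM" -> buffer=qEBhOMgaY????Dnwv
Fragment 5: offset=9 data="egGt" -> buffer=qEBhOMgaYegGtDnwv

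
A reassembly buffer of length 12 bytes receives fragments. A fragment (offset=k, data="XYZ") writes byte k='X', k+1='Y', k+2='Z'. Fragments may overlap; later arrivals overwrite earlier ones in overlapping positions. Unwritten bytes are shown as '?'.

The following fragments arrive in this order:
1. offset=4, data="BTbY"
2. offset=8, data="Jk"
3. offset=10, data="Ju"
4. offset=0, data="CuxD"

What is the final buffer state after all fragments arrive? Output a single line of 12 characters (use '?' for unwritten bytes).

Fragment 1: offset=4 data="BTbY" -> buffer=????BTbY????
Fragment 2: offset=8 data="Jk" -> buffer=????BTbYJk??
Fragment 3: offset=10 data="Ju" -> buffer=????BTbYJkJu
Fragment 4: offset=0 data="CuxD" -> buffer=CuxDBTbYJkJu

Answer: CuxDBTbYJkJu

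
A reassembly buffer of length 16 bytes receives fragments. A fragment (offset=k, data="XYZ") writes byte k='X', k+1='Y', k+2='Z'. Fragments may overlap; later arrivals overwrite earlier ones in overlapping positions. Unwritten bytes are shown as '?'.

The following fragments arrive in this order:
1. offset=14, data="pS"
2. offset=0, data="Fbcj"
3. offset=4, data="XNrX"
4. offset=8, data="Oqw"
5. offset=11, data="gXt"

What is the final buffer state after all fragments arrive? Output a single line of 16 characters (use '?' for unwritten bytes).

Fragment 1: offset=14 data="pS" -> buffer=??????????????pS
Fragment 2: offset=0 data="Fbcj" -> buffer=Fbcj??????????pS
Fragment 3: offset=4 data="XNrX" -> buffer=FbcjXNrX??????pS
Fragment 4: offset=8 data="Oqw" -> buffer=FbcjXNrXOqw???pS
Fragment 5: offset=11 data="gXt" -> buffer=FbcjXNrXOqwgXtpS

Answer: FbcjXNrXOqwgXtpS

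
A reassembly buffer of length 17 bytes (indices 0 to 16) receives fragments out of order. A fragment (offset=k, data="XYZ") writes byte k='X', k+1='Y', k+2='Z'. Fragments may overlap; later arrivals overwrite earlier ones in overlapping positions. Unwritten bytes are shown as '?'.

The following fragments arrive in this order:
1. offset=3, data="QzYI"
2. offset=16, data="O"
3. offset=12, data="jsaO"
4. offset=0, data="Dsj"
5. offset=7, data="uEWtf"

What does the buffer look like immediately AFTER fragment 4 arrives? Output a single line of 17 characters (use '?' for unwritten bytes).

Fragment 1: offset=3 data="QzYI" -> buffer=???QzYI??????????
Fragment 2: offset=16 data="O" -> buffer=???QzYI?????????O
Fragment 3: offset=12 data="jsaO" -> buffer=???QzYI?????jsaOO
Fragment 4: offset=0 data="Dsj" -> buffer=DsjQzYI?????jsaOO

Answer: DsjQzYI?????jsaOO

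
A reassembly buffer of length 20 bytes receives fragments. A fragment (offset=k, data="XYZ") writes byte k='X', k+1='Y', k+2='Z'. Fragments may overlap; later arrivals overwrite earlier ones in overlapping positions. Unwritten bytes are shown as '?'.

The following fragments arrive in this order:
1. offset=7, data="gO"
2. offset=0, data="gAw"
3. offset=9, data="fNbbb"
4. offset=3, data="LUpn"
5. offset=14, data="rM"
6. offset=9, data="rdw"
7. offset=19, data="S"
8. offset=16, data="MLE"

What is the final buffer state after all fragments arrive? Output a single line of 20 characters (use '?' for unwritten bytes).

Answer: gAwLUpngOrdwbbrMMLES

Derivation:
Fragment 1: offset=7 data="gO" -> buffer=???????gO???????????
Fragment 2: offset=0 data="gAw" -> buffer=gAw????gO???????????
Fragment 3: offset=9 data="fNbbb" -> buffer=gAw????gOfNbbb??????
Fragment 4: offset=3 data="LUpn" -> buffer=gAwLUpngOfNbbb??????
Fragment 5: offset=14 data="rM" -> buffer=gAwLUpngOfNbbbrM????
Fragment 6: offset=9 data="rdw" -> buffer=gAwLUpngOrdwbbrM????
Fragment 7: offset=19 data="S" -> buffer=gAwLUpngOrdwbbrM???S
Fragment 8: offset=16 data="MLE" -> buffer=gAwLUpngOrdwbbrMMLES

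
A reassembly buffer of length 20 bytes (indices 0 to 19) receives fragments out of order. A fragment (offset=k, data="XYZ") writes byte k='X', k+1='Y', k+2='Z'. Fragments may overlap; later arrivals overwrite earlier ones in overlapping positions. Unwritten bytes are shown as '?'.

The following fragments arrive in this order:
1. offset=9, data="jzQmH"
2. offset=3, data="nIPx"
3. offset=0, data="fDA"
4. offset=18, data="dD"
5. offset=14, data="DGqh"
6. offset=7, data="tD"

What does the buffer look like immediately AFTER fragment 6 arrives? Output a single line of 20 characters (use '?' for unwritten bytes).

Fragment 1: offset=9 data="jzQmH" -> buffer=?????????jzQmH??????
Fragment 2: offset=3 data="nIPx" -> buffer=???nIPx??jzQmH??????
Fragment 3: offset=0 data="fDA" -> buffer=fDAnIPx??jzQmH??????
Fragment 4: offset=18 data="dD" -> buffer=fDAnIPx??jzQmH????dD
Fragment 5: offset=14 data="DGqh" -> buffer=fDAnIPx??jzQmHDGqhdD
Fragment 6: offset=7 data="tD" -> buffer=fDAnIPxtDjzQmHDGqhdD

Answer: fDAnIPxtDjzQmHDGqhdD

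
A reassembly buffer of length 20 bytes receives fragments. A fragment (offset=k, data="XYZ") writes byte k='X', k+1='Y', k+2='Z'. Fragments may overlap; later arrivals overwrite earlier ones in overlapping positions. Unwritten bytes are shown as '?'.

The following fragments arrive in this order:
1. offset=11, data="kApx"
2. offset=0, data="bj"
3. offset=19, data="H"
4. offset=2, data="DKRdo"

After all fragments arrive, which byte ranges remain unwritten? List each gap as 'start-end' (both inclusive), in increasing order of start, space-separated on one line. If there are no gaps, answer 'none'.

Fragment 1: offset=11 len=4
Fragment 2: offset=0 len=2
Fragment 3: offset=19 len=1
Fragment 4: offset=2 len=5
Gaps: 7-10 15-18

Answer: 7-10 15-18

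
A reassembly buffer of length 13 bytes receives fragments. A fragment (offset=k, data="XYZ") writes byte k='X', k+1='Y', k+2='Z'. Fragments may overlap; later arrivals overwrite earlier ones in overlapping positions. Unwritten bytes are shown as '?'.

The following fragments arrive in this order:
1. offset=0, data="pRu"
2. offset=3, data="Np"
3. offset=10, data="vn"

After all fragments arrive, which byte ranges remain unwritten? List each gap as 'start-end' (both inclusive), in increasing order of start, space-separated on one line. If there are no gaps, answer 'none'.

Fragment 1: offset=0 len=3
Fragment 2: offset=3 len=2
Fragment 3: offset=10 len=2
Gaps: 5-9 12-12

Answer: 5-9 12-12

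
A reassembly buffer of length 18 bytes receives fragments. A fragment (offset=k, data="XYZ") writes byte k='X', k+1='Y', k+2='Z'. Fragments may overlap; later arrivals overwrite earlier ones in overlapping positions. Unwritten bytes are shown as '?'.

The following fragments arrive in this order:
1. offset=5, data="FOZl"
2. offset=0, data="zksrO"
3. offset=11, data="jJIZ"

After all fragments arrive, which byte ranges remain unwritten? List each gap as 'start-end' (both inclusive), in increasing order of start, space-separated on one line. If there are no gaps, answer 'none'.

Answer: 9-10 15-17

Derivation:
Fragment 1: offset=5 len=4
Fragment 2: offset=0 len=5
Fragment 3: offset=11 len=4
Gaps: 9-10 15-17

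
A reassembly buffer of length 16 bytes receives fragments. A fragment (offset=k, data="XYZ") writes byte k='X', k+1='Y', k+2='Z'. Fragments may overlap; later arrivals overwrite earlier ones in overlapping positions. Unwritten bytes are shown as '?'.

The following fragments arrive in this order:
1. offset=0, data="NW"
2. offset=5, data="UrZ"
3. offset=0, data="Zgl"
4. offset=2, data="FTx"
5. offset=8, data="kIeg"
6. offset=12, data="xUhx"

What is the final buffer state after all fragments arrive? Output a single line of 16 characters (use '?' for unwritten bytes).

Fragment 1: offset=0 data="NW" -> buffer=NW??????????????
Fragment 2: offset=5 data="UrZ" -> buffer=NW???UrZ????????
Fragment 3: offset=0 data="Zgl" -> buffer=Zgl??UrZ????????
Fragment 4: offset=2 data="FTx" -> buffer=ZgFTxUrZ????????
Fragment 5: offset=8 data="kIeg" -> buffer=ZgFTxUrZkIeg????
Fragment 6: offset=12 data="xUhx" -> buffer=ZgFTxUrZkIegxUhx

Answer: ZgFTxUrZkIegxUhx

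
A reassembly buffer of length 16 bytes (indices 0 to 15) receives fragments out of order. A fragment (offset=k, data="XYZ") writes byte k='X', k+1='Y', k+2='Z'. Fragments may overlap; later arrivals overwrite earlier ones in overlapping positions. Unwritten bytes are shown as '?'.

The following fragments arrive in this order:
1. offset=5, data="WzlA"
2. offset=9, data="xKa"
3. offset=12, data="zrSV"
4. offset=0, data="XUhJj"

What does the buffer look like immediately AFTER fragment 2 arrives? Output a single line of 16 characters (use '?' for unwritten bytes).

Fragment 1: offset=5 data="WzlA" -> buffer=?????WzlA???????
Fragment 2: offset=9 data="xKa" -> buffer=?????WzlAxKa????

Answer: ?????WzlAxKa????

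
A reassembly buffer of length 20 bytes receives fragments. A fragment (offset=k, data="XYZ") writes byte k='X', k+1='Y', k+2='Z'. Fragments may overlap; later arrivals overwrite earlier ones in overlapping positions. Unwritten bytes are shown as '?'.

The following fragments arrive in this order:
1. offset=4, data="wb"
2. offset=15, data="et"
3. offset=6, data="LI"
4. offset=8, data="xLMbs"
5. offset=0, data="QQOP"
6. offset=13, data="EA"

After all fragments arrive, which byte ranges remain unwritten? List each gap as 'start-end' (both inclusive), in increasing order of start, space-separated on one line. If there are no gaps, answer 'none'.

Fragment 1: offset=4 len=2
Fragment 2: offset=15 len=2
Fragment 3: offset=6 len=2
Fragment 4: offset=8 len=5
Fragment 5: offset=0 len=4
Fragment 6: offset=13 len=2
Gaps: 17-19

Answer: 17-19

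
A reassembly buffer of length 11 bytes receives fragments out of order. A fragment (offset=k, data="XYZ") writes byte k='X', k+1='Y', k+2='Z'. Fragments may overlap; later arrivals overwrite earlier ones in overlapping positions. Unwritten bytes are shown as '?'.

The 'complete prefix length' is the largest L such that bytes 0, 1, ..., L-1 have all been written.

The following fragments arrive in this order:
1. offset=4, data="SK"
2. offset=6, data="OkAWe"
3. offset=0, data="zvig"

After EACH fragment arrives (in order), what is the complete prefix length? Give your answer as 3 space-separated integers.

Answer: 0 0 11

Derivation:
Fragment 1: offset=4 data="SK" -> buffer=????SK????? -> prefix_len=0
Fragment 2: offset=6 data="OkAWe" -> buffer=????SKOkAWe -> prefix_len=0
Fragment 3: offset=0 data="zvig" -> buffer=zvigSKOkAWe -> prefix_len=11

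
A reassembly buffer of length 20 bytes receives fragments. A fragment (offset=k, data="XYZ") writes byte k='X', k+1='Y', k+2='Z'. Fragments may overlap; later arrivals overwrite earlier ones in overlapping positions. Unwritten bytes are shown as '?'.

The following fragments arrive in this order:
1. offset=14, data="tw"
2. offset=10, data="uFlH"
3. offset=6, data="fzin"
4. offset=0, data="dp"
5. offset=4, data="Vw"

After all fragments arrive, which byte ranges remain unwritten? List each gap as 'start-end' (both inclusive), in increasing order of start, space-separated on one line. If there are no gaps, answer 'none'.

Fragment 1: offset=14 len=2
Fragment 2: offset=10 len=4
Fragment 3: offset=6 len=4
Fragment 4: offset=0 len=2
Fragment 5: offset=4 len=2
Gaps: 2-3 16-19

Answer: 2-3 16-19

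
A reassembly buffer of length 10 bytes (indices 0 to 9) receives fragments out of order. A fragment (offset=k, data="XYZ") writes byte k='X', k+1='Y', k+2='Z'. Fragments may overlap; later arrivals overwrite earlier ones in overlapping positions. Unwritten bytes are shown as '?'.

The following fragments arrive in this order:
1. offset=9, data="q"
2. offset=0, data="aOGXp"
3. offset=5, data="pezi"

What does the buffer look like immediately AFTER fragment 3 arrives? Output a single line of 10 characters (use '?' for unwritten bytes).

Answer: aOGXppeziq

Derivation:
Fragment 1: offset=9 data="q" -> buffer=?????????q
Fragment 2: offset=0 data="aOGXp" -> buffer=aOGXp????q
Fragment 3: offset=5 data="pezi" -> buffer=aOGXppeziq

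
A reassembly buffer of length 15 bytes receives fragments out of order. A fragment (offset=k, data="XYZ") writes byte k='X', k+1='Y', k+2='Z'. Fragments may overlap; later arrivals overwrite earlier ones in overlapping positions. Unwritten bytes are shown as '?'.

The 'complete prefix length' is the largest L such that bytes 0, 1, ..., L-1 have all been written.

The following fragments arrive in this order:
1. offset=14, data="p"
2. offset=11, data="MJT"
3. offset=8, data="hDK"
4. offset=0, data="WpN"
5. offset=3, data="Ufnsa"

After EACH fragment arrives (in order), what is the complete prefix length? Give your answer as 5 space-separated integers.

Fragment 1: offset=14 data="p" -> buffer=??????????????p -> prefix_len=0
Fragment 2: offset=11 data="MJT" -> buffer=???????????MJTp -> prefix_len=0
Fragment 3: offset=8 data="hDK" -> buffer=????????hDKMJTp -> prefix_len=0
Fragment 4: offset=0 data="WpN" -> buffer=WpN?????hDKMJTp -> prefix_len=3
Fragment 5: offset=3 data="Ufnsa" -> buffer=WpNUfnsahDKMJTp -> prefix_len=15

Answer: 0 0 0 3 15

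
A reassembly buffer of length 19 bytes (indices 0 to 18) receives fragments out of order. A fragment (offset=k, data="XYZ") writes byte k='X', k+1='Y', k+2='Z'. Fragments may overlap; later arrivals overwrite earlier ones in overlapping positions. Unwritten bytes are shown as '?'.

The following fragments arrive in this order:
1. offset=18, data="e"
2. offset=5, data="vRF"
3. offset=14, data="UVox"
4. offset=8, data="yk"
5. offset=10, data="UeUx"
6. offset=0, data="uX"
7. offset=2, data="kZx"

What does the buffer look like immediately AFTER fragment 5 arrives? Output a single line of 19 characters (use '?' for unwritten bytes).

Fragment 1: offset=18 data="e" -> buffer=??????????????????e
Fragment 2: offset=5 data="vRF" -> buffer=?????vRF??????????e
Fragment 3: offset=14 data="UVox" -> buffer=?????vRF??????UVoxe
Fragment 4: offset=8 data="yk" -> buffer=?????vRFyk????UVoxe
Fragment 5: offset=10 data="UeUx" -> buffer=?????vRFykUeUxUVoxe

Answer: ?????vRFykUeUxUVoxe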